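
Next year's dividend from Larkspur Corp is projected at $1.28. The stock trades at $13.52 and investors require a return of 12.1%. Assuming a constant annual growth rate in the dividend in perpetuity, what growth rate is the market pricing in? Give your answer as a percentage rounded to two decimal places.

2.63%

P = D₁/(r−g) ⇒ g = r − D₁/P = 0.121 − $1.28/$13.52 = 0.026325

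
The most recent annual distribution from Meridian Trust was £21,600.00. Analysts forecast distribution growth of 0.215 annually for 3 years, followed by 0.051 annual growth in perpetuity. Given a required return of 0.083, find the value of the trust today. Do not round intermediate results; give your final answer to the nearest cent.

D_1 = 26244.00000
D_2 = 31886.46000
D_3 = 38742.04890
Terminal value at year 3: TV = D_3×(1+g_2)/(r−g_2) = 40717.89339/0.032 = 1272434.16856
P_0 = D_1/(1+r)^1 + D_2/(1+r)^2 + D_3/(1+r)^3 + TV/(1+r)^3
    = 24232.68698 + 27186.25548 + 30499.81570 + 1001728.32194 = 1083647.08009

£1083647.08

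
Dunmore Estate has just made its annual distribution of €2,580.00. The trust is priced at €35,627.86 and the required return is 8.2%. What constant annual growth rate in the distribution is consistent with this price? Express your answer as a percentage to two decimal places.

P = D₀(1+g)/(r−g) ⇒ P(r−g) = D₀(1+g) ⇒ g(P+D₀) = P·r − D₀
g = (P·r − D₀)/(P + D₀) = (€35,627.86×0.082 − €2,580.00) / (€35,627.86 + €2,580.00) = 0.008938

0.89%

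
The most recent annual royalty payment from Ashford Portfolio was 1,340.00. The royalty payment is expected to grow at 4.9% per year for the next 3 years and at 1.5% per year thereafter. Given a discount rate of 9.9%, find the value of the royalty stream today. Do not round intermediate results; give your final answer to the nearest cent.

D_1 = 1405.66000
D_2 = 1474.53734
D_3 = 1546.78967
Terminal value at year 3: TV = D_3×(1+g_2)/(r−g_2) = 1569.99151/0.084 = 18690.37518
P_0 = D_1/(1+r)^1 + D_2/(1+r)^2 + D_3/(1+r)^3 + TV/(1+r)^3
    = 1279.03549 + 1220.84461 + 1165.30118 + 14080.72257 = 17745.90385

17745.90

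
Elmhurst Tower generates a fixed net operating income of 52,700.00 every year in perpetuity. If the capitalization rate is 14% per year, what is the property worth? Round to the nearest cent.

376428.57

Level perpetuity: PV = C / r = 52,700.00 / 0.14 = 376,428.57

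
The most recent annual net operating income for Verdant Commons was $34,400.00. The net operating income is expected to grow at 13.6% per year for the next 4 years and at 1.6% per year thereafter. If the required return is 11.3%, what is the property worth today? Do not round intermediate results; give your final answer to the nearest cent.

$535889.85

D_1 = 39078.40000
D_2 = 44393.06240
D_3 = 50430.51889
D_4 = 57289.06945
Terminal value at year 4: TV = D_4×(1+g_2)/(r−g_2) = 58205.69457/0.097 = 600058.70687
P_0 = D_1/(1+r)^1 + D_2/(1+r)^2 + D_3/(1+r)^3 + D_4/(1+r)^4 + TV/(1+r)^4
    = 35110.87152 + 35836.43310 + 36576.98833 + 37332.84702 + 391032.70697 = 535889.84695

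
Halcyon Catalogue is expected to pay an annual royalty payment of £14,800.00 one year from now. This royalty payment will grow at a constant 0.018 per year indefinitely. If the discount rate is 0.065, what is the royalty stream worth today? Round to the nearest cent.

£314893.62

Growing perpetuity: P = D₁ / (r − g) = £14,800.0000 / (0.065 − 0.018) = £314,893.62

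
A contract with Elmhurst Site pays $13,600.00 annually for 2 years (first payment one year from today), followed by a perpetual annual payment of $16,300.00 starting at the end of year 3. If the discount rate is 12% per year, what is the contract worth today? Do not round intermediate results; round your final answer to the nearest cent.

$131270.20

PV of 2-year annuity: $13,600.00 × [1 − (1+0.12)^−2] / 0.12 = 22984.69388
Perpetuity value at year 2: $16,300.00 / 0.12 = 135833.33333
PV of perpetuity: 135833.33333 / (1+0.12)^2 = 108285.50170
Total PV = 22984.69388 + 108285.50170 = 131270.19558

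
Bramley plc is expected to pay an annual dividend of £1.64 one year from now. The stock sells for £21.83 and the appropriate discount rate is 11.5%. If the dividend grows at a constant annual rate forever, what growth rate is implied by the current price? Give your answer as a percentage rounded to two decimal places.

3.99%

P = D₁/(r−g) ⇒ g = r − D₁/P = 0.115 − £1.64/£21.83 = 0.039874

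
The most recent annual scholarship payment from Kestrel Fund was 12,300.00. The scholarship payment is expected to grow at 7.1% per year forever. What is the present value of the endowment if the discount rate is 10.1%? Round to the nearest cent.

D₁ = D₀ × (1 + g) = 12,300.00 × 1.071 = 13,173.3000
Growing perpetuity: P = D₁ / (r − g) = 13,173.3000 / (0.101 − 0.071) = 439,110.00

439110.00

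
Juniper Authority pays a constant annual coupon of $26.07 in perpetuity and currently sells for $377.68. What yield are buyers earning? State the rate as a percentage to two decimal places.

6.90%

P = C/r ⇒ r = C/P = $26.07/$377.68 = 0.069027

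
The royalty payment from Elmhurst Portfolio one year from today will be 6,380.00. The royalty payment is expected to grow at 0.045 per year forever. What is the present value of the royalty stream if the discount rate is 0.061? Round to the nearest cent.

398750.00

Growing perpetuity: P = D₁ / (r − g) = 6,380.0000 / (0.061 − 0.045) = 398,750.00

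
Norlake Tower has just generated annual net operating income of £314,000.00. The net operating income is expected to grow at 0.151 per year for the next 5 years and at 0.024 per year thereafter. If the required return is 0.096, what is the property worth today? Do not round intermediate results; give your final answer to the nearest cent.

£7527325.85

D_1 = 361414.00000
D_2 = 415987.51400
D_3 = 478801.62861
D_4 = 551100.67453
D_5 = 634316.87639
Terminal value at year 5: TV = D_5×(1+g_2)/(r−g_2) = 649540.48142/0.072 = 9021395.57532
P_0 = D_1/(1+r)^1 + D_2/(1+r)^2 + D_3/(1+r)^3 + D_4/(1+r)^4 + D_5/(1+r)^5 + TV/(1+r)^5
    = 329757.29927 + 346305.33892 + 363683.80027 + 381934.35594 + 401100.76979 + 5704544.28149 = 7527325.84570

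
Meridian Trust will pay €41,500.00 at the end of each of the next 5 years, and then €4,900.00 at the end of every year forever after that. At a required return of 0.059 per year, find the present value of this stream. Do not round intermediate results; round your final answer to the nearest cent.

€237643.68

PV of 5-year annuity: €41,500.00 × [1 − (1+0.059)^−5] / 0.059 = 175289.68818
Perpetuity value at year 5: €4,900.00 / 0.059 = 83050.84746
PV of perpetuity: 83050.84746 / (1+0.059)^5 = 62353.99271
Total PV = 175289.68818 + 62353.99271 = 237643.68089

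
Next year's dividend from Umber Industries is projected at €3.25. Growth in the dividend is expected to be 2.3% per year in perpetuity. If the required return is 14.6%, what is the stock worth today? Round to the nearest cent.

€26.42

Growing perpetuity: P = D₁ / (r − g) = €3.2500 / (0.146 − 0.023) = €26.42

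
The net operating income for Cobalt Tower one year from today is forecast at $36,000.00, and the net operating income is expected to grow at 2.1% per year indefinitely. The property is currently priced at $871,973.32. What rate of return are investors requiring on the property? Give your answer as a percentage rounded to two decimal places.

P = D₁/(r − g) ⇒ r = D₁/P + g = $36,000.0000/$871,973.32 + 0.021 = 0.041286 + 0.021 = 0.062286

6.23%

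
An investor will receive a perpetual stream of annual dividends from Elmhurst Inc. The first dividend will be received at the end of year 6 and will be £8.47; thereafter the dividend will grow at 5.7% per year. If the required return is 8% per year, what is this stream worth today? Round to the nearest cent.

Value at end of year 5: C₁ / (r − g) = £8.47 / (0.08 − 0.057) = £368.2609
Discount to today: PV = £368.2609 / (1 + 0.08)^5 = £368.2609 / 1.469328 = £250.63

£250.63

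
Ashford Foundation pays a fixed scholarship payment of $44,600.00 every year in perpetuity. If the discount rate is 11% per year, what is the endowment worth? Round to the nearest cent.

$405454.55

Level perpetuity: PV = C / r = $44,600.00 / 0.11 = $405,454.55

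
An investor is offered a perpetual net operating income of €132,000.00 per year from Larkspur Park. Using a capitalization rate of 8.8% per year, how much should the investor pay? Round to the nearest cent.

€1500000.00

Level perpetuity: PV = C / r = €132,000.00 / 0.088 = €1,500,000.00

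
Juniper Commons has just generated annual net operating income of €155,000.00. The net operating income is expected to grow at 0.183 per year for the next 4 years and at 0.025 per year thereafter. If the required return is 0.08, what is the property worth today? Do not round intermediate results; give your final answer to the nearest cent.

D_1 = 183365.00000
D_2 = 216920.79500
D_3 = 256617.30049
D_4 = 303578.26647
Terminal value at year 4: TV = D_4×(1+g_2)/(r−g_2) = 311167.72314/0.055 = 5657594.96610
P_0 = D_1/(1+r)^1 + D_2/(1+r)^2 + D_3/(1+r)^3 + D_4/(1+r)^4 + TV/(1+r)^4
    = 169782.40741 + 185974.61848 + 203711.08673 + 223139.08852 + 4158501.19512 = 4941108.39625

€4941108.40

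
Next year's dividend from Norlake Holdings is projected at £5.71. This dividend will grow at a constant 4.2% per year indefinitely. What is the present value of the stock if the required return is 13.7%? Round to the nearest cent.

£60.11

Growing perpetuity: P = D₁ / (r − g) = £5.7100 / (0.137 − 0.042) = £60.11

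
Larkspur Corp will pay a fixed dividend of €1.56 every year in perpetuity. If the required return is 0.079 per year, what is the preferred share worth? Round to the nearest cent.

Level perpetuity: PV = C / r = €1.56 / 0.079 = €19.75

€19.75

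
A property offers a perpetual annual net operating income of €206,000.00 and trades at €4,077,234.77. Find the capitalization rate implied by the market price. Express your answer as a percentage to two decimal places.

5.05%

P = C/r ⇒ r = C/P = €206,000.00/€4,077,234.77 = 0.050524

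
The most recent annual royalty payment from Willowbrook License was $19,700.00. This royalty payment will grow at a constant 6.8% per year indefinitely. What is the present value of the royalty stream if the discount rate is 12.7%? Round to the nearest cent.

D₁ = D₀ × (1 + g) = $19,700.00 × 1.068 = $21,039.6000
Growing perpetuity: P = D₁ / (r − g) = $21,039.6000 / (0.127 − 0.068) = $356,603.39

$356603.39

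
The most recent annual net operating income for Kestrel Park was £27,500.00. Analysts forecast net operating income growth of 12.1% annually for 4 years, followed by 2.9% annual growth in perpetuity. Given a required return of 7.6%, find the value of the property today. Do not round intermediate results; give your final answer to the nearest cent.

£831281.63

D_1 = 30827.50000
D_2 = 34557.62750
D_3 = 38739.10043
D_4 = 43426.53158
Terminal value at year 4: TV = D_4×(1+g_2)/(r−g_2) = 44685.90100/0.047 = 950763.85096
P_0 = D_1/(1+r)^1 + D_2/(1+r)^2 + D_3/(1+r)^3 + D_4/(1+r)^4 + TV/(1+r)^4
    = 28650.09294 + 29848.28456 + 31096.58642 + 32397.09422 + 709289.57336 = 831281.63149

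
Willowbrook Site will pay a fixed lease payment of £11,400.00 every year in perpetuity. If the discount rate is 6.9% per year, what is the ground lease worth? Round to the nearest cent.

£165217.39

Level perpetuity: PV = C / r = £11,400.00 / 0.069 = £165,217.39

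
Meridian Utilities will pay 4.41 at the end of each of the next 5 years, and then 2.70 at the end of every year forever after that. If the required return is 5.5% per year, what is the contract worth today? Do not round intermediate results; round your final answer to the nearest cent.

56.39

PV of 5-year annuity: 4.41 × [1 − (1+0.055)^−5] / 0.055 = 18.83195
Perpetuity value at year 5: 2.70 / 0.055 = 49.09091
PV of perpetuity: 49.09091 / (1+0.055)^5 = 37.56114
Total PV = 18.83195 + 37.56114 = 56.39310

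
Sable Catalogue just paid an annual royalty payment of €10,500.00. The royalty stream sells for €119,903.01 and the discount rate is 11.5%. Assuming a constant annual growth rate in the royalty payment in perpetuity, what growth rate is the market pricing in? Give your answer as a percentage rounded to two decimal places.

P = D₀(1+g)/(r−g) ⇒ P(r−g) = D₀(1+g) ⇒ g(P+D₀) = P·r − D₀
g = (P·r − D₀)/(P + D₀) = (€119,903.01×0.115 − €10,500.00) / (€119,903.01 + €10,500.00) = 0.025221

2.52%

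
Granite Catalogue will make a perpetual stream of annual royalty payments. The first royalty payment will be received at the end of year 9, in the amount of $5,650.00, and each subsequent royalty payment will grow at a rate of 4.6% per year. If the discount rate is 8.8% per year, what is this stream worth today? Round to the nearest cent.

$68512.21

Value at end of year 8: C₁ / (r − g) = $5,650.00 / (0.088 − 0.046) = $134,523.8095
Discount to today: PV = $134,523.8095 / (1 + 0.088)^8 = $134,523.8095 / 1.963501 = $68,512.21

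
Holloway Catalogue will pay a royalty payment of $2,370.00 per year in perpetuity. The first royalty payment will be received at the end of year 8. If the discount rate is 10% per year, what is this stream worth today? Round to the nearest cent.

$12161.85

Value at end of year 7: C / r = $2,370.00 / 0.1 = $23,700.0000
Discount to today: PV = $23,700.0000 / (1 + 0.1)^7 = $23,700.0000 / 1.948717 = $12,161.85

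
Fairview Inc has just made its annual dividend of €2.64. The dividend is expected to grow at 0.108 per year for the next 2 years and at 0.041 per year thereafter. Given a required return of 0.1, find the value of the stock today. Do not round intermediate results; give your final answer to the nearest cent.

€52.60

D_1 = 2.92512
D_2 = 3.24103
Terminal value at year 2: TV = D_2×(1+g_2)/(r−g_2) = 3.37392/0.059 = 57.18501
P_0 = D_1/(1+r)^1 + D_2/(1+r)^2 + TV/(1+r)^2
    = 2.65920 + 2.67854 + 47.26033 = 52.59807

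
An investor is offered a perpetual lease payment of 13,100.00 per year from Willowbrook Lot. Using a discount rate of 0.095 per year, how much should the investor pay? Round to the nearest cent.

137894.74

Level perpetuity: PV = C / r = 13,100.00 / 0.095 = 137,894.74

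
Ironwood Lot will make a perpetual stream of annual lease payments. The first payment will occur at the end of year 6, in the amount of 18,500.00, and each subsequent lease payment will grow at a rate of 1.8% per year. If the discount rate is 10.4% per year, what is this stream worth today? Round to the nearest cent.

131168.00

Value at end of year 5: C₁ / (r − g) = 18,500.00 / (0.104 − 0.018) = 215,116.2791
Discount to today: PV = 215,116.2791 / (1 + 0.104)^5 = 215,116.2791 / 1.640006 = 131,168.00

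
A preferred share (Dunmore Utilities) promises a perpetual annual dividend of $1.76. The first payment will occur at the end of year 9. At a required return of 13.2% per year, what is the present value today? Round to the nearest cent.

$4.95

Value at end of year 8: C / r = $1.76 / 0.132 = $13.3333
Discount to today: PV = $13.3333 / (1 + 0.132)^8 = $13.3333 / 2.696320 = $4.95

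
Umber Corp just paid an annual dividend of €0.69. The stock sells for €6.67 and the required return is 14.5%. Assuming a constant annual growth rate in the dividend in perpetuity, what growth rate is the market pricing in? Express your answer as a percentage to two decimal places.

P = D₀(1+g)/(r−g) ⇒ P(r−g) = D₀(1+g) ⇒ g(P+D₀) = P·r − D₀
g = (P·r − D₀)/(P + D₀) = (€6.67×0.145 − €0.69) / (€6.67 + €0.69) = 0.037656

3.77%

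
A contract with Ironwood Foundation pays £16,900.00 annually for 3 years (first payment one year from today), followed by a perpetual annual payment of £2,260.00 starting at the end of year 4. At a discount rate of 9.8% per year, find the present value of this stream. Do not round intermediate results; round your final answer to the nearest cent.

PV of 3-year annuity: £16,900.00 × [1 − (1+0.098)^−3] / 0.098 = 42176.22132
Perpetuity value at year 3: £2,260.00 / 0.098 = 23061.22449
PV of perpetuity: 23061.22449 / (1+0.098)^3 = 17421.09075
Total PV = 42176.22132 + 17421.09075 = 59597.31207

£59597.31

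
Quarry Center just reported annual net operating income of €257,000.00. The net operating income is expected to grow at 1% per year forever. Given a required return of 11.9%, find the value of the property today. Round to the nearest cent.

D₁ = D₀ × (1 + g) = €257,000.00 × 1.01 = €259,570.0000
Growing perpetuity: P = D₁ / (r − g) = €259,570.0000 / (0.119 − 0.01) = €2,381,376.15

€2381376.15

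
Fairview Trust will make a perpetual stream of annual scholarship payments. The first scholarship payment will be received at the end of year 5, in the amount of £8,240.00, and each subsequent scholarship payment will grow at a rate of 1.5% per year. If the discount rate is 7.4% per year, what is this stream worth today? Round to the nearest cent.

Value at end of year 4: C₁ / (r − g) = £8,240.00 / (0.074 − 0.015) = £139,661.0169
Discount to today: PV = £139,661.0169 / (1 + 0.074)^4 = £139,661.0169 / 1.330507 = £104,968.28

£104968.28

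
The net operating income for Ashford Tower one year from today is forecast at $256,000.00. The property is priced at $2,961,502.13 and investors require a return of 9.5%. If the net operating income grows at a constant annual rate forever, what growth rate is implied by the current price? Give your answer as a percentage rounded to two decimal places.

0.86%

P = D₁/(r−g) ⇒ g = r − D₁/P = 0.095 − $256,000.00/$2,961,502.13 = 0.008557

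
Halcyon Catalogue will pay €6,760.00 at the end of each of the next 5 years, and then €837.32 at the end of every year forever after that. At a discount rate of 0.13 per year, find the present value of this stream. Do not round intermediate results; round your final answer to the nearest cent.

€27272.36

PV of 5-year annuity: €6,760.00 × [1 − (1+0.13)^−5] / 0.13 = 23776.48333
Perpetuity value at year 5: €837.32 / 0.13 = 6440.92308
PV of perpetuity: 6440.92308 / (1+0.13)^5 = 3495.87500
Total PV = 23776.48333 + 3495.87500 = 27272.35833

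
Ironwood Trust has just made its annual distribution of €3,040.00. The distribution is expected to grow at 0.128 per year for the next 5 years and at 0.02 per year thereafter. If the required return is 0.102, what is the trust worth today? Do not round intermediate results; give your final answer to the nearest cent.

D_1 = 3429.12000
D_2 = 3868.04736
D_3 = 4363.15742
D_4 = 4921.64157
D_5 = 5551.61169
Terminal value at year 5: TV = D_5×(1+g_2)/(r−g_2) = 5662.64393/0.082 = 69056.63326
P_0 = D_1/(1+r)^1 + D_2/(1+r)^2 + D_3/(1+r)^3 + D_4/(1+r)^4 + D_5/(1+r)^5 + TV/(1+r)^5
    = 3111.72414 + 3185.14050 + 3260.28900 + 3337.21052 + 3415.94689 + 42491.04663 = 58801.35767

€58801.36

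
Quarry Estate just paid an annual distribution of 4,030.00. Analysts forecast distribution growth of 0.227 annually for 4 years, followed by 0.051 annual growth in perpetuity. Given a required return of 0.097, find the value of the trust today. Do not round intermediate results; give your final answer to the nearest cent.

165608.54

D_1 = 4944.81000
D_2 = 6067.28187
D_3 = 7444.55485
D_4 = 9134.46881
Terminal value at year 4: TV = D_4×(1+g_2)/(r−g_2) = 9600.32672/0.046 = 208702.75469
P_0 = D_1/(1+r)^1 + D_2/(1+r)^2 + D_3/(1+r)^3 + D_4/(1+r)^4 + TV/(1+r)^4
    = 4507.57521 + 5041.74547 + 5639.21758 + 6307.49314 + 144112.50627 = 165608.53767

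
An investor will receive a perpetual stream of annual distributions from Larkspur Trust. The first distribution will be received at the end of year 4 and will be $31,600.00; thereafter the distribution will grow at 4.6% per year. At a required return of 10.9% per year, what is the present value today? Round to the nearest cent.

Value at end of year 3: C₁ / (r − g) = $31,600.00 / (0.109 − 0.046) = $501,587.3016
Discount to today: PV = $501,587.3016 / (1 + 0.109)^3 = $501,587.3016 / 1.363938 = $367,749.33

$367749.33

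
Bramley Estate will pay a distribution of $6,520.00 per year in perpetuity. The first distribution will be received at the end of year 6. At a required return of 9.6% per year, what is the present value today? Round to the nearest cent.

Value at end of year 5: C / r = $6,520.00 / 0.096 = $67,916.6667
Discount to today: PV = $67,916.6667 / (1 + 0.096)^5 = $67,916.6667 / 1.581440 = $42,946.09

$42946.09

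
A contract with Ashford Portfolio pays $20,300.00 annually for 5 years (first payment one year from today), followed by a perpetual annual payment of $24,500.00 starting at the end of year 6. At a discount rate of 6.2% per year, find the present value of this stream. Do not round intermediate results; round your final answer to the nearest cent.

$377565.21

PV of 5-year annuity: $20,300.00 × [1 − (1+0.062)^−5] / 0.062 = 85047.73538
Perpetuity value at year 5: $24,500.00 / 0.062 = 395161.29032
PV of perpetuity: 395161.29032 / (1+0.062)^5 = 292517.47176
Total PV = 85047.73538 + 292517.47176 = 377565.20714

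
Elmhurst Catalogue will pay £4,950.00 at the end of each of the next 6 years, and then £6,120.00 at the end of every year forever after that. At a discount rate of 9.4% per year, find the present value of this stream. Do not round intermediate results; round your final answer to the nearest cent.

£59919.87

PV of 6-year annuity: £4,950.00 × [1 − (1+0.094)^−6] / 0.094 = 21942.95529
Perpetuity value at year 6: £6,120.00 / 0.094 = 65106.38298
PV of perpetuity: 65106.38298 / (1+0.094)^6 = 37976.91098
Total PV = 21942.95529 + 37976.91098 = 59919.86627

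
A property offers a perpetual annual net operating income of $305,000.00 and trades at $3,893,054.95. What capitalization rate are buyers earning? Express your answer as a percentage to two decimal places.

P = C/r ⇒ r = C/P = $305,000.00/$3,893,054.95 = 0.078345

7.83%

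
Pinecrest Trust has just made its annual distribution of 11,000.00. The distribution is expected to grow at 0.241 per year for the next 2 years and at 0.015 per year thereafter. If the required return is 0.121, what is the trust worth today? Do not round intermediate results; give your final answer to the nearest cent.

D_1 = 13651.00000
D_2 = 16940.89100
Terminal value at year 2: TV = D_2×(1+g_2)/(r−g_2) = 17195.00437/0.106 = 162217.02231
P_0 = D_1/(1+r)^1 + D_2/(1+r)^2 + TV/(1+r)^2
    = 12177.52007 + 13481.09046 + 129087.80018 = 154746.41072

154746.41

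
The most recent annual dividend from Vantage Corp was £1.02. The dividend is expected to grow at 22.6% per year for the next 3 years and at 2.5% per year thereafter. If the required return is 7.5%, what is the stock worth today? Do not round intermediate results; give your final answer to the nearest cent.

£35.02

D_1 = 1.25052
D_2 = 1.53314
D_3 = 1.87963
Terminal value at year 3: TV = D_3×(1+g_2)/(r−g_2) = 1.92662/0.05 = 38.53235
P_0 = D_1/(1+r)^1 + D_2/(1+r)^2 + D_3/(1+r)^3 + TV/(1+r)^3
    = 1.16327 + 1.32667 + 1.51303 + 31.01702 = 35.01999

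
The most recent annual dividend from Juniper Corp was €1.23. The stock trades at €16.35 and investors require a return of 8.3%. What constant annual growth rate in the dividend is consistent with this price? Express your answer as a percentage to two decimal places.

0.72%

P = D₀(1+g)/(r−g) ⇒ P(r−g) = D₀(1+g) ⇒ g(P+D₀) = P·r − D₀
g = (P·r − D₀)/(P + D₀) = (€16.35×0.083 − €1.23) / (€16.35 + €1.23) = 0.007227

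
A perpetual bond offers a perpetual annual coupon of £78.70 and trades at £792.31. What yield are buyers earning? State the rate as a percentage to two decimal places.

9.93%

P = C/r ⇒ r = C/P = £78.70/£792.31 = 0.099330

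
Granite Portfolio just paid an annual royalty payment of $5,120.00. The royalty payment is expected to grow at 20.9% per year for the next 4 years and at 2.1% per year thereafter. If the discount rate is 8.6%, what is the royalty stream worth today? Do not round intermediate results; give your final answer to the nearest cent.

$150502.52

D_1 = 6190.08000
D_2 = 7483.80672
D_3 = 9047.92232
D_4 = 10938.93809
Terminal value at year 4: TV = D_4×(1+g_2)/(r−g_2) = 11168.65579/0.065 = 171825.47370
P_0 = D_1/(1+r)^1 + D_2/(1+r)^2 + D_3/(1+r)^3 + D_4/(1+r)^4 + TV/(1+r)^4
    = 5699.88950 + 6345.45710 + 7064.14147 + 7864.22379 + 123528.80748 = 150502.51933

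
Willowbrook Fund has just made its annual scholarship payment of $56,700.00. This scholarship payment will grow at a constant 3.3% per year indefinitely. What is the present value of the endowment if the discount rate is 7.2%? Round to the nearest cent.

D₁ = D₀ × (1 + g) = $56,700.00 × 1.033 = $58,571.1000
Growing perpetuity: P = D₁ / (r − g) = $58,571.1000 / (0.072 − 0.033) = $1,501,823.08

$1501823.08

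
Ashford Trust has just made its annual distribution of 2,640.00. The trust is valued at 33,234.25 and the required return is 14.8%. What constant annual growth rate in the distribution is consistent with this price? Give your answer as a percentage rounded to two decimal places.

P = D₀(1+g)/(r−g) ⇒ P(r−g) = D₀(1+g) ⇒ g(P+D₀) = P·r − D₀
g = (P·r − D₀)/(P + D₀) = (33,234.25×0.148 − 2,640.00) / (33,234.25 + 2,640.00) = 0.063518

6.35%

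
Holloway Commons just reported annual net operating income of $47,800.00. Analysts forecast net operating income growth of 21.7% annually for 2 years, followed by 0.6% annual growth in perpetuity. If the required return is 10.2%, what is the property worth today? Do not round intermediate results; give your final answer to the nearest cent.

$721988.66

D_1 = 58172.60000
D_2 = 70796.05420
Terminal value at year 2: TV = D_2×(1+g_2)/(r−g_2) = 71220.83053/0.096 = 741883.65130
P_0 = D_1/(1+r)^1 + D_2/(1+r)^2 + TV/(1+r)^2
    = 52788.20327 + 58296.95406 + 610903.49777 = 721988.65510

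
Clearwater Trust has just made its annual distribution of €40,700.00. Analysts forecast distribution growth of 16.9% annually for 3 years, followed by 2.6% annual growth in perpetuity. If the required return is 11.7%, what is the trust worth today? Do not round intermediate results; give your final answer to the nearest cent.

€659823.60

D_1 = 47578.30000
D_2 = 55619.03270
D_3 = 65018.64923
Terminal value at year 3: TV = D_3×(1+g_2)/(r−g_2) = 66709.13411/0.091 = 733067.40776
P_0 = D_1/(1+r)^1 + D_2/(1+r)^2 + D_3/(1+r)^3 + TV/(1+r)^3
    = 42594.71799 + 44577.64130 + 46652.87617 + 525998.36211 = 659823.59758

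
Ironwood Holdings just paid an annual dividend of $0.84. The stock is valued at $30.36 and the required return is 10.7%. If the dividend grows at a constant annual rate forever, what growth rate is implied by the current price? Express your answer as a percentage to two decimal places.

P = D₀(1+g)/(r−g) ⇒ P(r−g) = D₀(1+g) ⇒ g(P+D₀) = P·r − D₀
g = (P·r − D₀)/(P + D₀) = ($30.36×0.107 − $0.84) / ($30.36 + $0.84) = 0.077196

7.72%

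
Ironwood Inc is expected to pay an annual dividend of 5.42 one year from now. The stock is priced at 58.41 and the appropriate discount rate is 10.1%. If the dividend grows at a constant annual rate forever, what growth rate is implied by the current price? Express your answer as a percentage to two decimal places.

P = D₁/(r−g) ⇒ g = r − D₁/P = 0.101 − 5.42/58.41 = 0.008208

0.82%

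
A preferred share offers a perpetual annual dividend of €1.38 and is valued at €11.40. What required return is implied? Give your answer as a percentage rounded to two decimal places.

12.11%

P = C/r ⇒ r = C/P = €1.38/€11.40 = 0.121053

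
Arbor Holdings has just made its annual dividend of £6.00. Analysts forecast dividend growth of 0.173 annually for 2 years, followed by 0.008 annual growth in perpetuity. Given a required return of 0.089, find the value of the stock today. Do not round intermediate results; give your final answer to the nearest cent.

D_1 = 7.03800
D_2 = 8.25557
Terminal value at year 2: TV = D_2×(1+g_2)/(r−g_2) = 8.32162/0.081 = 102.73603
P_0 = D_1/(1+r)^1 + D_2/(1+r)^2 + TV/(1+r)^2
    = 6.46281 + 6.96132 + 86.62974 = 100.05387

£100.05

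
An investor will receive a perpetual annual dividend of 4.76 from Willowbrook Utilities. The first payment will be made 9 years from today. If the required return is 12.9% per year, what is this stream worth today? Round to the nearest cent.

13.98

Value at end of year 8: C / r = 4.76 / 0.129 = 36.8992
Discount to today: PV = 36.8992 / (1 + 0.129)^8 = 36.8992 / 2.639682 = 13.98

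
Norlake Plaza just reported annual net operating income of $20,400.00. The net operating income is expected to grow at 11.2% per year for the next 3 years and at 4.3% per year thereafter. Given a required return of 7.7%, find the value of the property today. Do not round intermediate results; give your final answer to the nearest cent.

D_1 = 22684.80000
D_2 = 25225.49760
D_3 = 28050.75333
Terminal value at year 3: TV = D_3×(1+g_2)/(r−g_2) = 29256.93572/0.034 = 860498.10954
P_0 = D_1/(1+r)^1 + D_2/(1+r)^2 + D_3/(1+r)^3 + TV/(1+r)^3
    = 21062.95265 + 21747.44971 + 22454.19135 + 688815.34049 = 754079.93420

$754079.93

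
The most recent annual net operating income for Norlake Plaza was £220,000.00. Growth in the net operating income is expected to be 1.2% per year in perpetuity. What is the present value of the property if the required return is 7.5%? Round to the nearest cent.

£3533968.25

D₁ = D₀ × (1 + g) = £220,000.00 × 1.012 = £222,640.0000
Growing perpetuity: P = D₁ / (r − g) = £222,640.0000 / (0.075 − 0.012) = £3,533,968.25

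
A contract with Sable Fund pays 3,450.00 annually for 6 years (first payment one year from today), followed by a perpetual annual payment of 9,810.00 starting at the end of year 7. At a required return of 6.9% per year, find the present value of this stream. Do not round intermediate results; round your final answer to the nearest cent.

111764.91

PV of 6-year annuity: 3,450.00 × [1 − (1+0.069)^−6] / 0.069 = 16495.45125
Perpetuity value at year 6: 9,810.00 / 0.069 = 142173.91304
PV of perpetuity: 142173.91304 / (1+0.069)^6 = 95269.45601
Total PV = 16495.45125 + 95269.45601 = 111764.90726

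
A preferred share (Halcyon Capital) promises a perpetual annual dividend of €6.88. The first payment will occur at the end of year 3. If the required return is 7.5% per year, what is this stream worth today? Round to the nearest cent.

Value at end of year 2: C / r = €6.88 / 0.075 = €91.7333
Discount to today: PV = €91.7333 / (1 + 0.075)^2 = €91.7333 / 1.155625 = €79.38

€79.38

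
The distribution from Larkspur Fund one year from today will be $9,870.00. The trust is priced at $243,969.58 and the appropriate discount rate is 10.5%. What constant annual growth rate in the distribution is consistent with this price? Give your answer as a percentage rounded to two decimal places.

6.45%

P = D₁/(r−g) ⇒ g = r − D₁/P = 0.105 − $9,870.00/$243,969.58 = 0.064544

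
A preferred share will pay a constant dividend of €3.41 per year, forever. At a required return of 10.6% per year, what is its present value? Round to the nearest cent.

€32.17

Level perpetuity: PV = C / r = €3.41 / 0.106 = €32.17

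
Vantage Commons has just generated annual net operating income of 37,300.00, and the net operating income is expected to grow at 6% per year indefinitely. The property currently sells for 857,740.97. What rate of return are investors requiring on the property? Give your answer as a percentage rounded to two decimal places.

10.61%

D₁ = 37,300.00 × 1.06 = 39,538.0000
P = D₁/(r − g) ⇒ r = D₁/P + g = 39,538.0000/857,740.97 + 0.06 = 0.046096 + 0.06 = 0.106096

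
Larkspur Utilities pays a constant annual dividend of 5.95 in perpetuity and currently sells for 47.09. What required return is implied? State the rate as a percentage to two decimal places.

12.64%

P = C/r ⇒ r = C/P = 5.95/47.09 = 0.126354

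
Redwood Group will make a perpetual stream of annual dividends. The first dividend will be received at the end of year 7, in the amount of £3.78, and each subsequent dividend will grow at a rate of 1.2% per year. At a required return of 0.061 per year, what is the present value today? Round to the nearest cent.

£54.08

Value at end of year 6: C₁ / (r − g) = £3.78 / (0.061 − 0.012) = £77.1429
Discount to today: PV = £77.1429 / (1 + 0.061)^6 = £77.1429 / 1.426567 = £54.08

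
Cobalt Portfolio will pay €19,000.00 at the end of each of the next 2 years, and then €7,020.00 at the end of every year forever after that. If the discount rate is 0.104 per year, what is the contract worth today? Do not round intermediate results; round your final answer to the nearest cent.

PV of 2-year annuity: €19,000.00 × [1 − (1+0.104)^−2] / 0.104 = 32799.04432
Perpetuity value at year 2: €7,020.00 / 0.104 = 67500.00000
PV of perpetuity: 67500.00000 / (1+0.104)^2 = 55381.61626
Total PV = 32799.04432 + 55381.61626 = 88180.66058

€88180.66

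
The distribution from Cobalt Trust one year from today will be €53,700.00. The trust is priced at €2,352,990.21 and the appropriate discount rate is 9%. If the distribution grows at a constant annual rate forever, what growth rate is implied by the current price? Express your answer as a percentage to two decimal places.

6.72%

P = D₁/(r−g) ⇒ g = r − D₁/P = 0.09 − €53,700.00/€2,352,990.21 = 0.067178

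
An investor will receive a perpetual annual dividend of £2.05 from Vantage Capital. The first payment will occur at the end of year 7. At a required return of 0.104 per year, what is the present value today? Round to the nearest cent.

Value at end of year 6: C / r = £2.05 / 0.104 = £19.7115
Discount to today: PV = £19.7115 / (1 + 0.104)^6 = £19.7115 / 1.810566 = £10.89

£10.89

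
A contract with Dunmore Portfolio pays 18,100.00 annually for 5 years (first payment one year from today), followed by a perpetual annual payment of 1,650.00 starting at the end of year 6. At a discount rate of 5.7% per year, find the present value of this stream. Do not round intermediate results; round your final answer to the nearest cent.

PV of 5-year annuity: 18,100.00 × [1 − (1+0.057)^−5] / 0.057 = 76870.07763
Perpetuity value at year 5: 1,650.00 / 0.057 = 28947.36842
PV of perpetuity: 28947.36842 / (1+0.057)^5 = 21939.87516
Total PV = 76870.07763 + 21939.87516 = 98809.95278

98809.95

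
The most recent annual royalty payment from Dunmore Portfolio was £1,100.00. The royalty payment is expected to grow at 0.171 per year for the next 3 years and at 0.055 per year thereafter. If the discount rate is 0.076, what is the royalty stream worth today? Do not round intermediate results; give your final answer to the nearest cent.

D_1 = 1288.10000
D_2 = 1508.36510
D_3 = 1766.29553
Terminal value at year 3: TV = D_3×(1+g_2)/(r−g_2) = 1863.44179/0.021 = 88735.32316
P_0 = D_1/(1+r)^1 + D_2/(1+r)^2 + D_3/(1+r)^3 + TV/(1+r)^3
    = 1197.11896 + 1302.81255 + 1417.83782 + 71229.47138 = 75147.24070

£75147.24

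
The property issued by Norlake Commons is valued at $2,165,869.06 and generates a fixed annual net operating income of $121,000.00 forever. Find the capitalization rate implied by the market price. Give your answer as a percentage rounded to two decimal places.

P = C/r ⇒ r = C/P = $121,000.00/$2,165,869.06 = 0.055867

5.59%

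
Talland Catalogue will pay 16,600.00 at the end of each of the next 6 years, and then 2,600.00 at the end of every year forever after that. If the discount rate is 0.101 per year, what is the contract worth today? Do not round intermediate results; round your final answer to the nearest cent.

PV of 6-year annuity: 16,600.00 × [1 − (1+0.101)^−6] / 0.101 = 72085.95127
Perpetuity value at year 6: 2,600.00 / 0.101 = 25742.57426
PV of perpetuity: 25742.57426 / (1+0.101)^6 = 14452.00358
Total PV = 72085.95127 + 14452.00358 = 86537.95485

86537.95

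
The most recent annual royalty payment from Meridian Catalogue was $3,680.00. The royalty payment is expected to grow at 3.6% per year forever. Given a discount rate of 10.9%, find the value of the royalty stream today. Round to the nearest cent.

$52225.75

D₁ = D₀ × (1 + g) = $3,680.00 × 1.036 = $3,812.4800
Growing perpetuity: P = D₁ / (r − g) = $3,812.4800 / (0.109 − 0.036) = $52,225.75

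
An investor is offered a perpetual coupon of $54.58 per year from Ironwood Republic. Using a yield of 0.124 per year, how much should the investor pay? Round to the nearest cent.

$440.16

Level perpetuity: PV = C / r = $54.58 / 0.124 = $440.16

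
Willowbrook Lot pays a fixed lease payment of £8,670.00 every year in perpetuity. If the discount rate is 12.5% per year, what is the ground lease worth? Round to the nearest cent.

Level perpetuity: PV = C / r = £8,670.00 / 0.125 = £69,360.00

£69360.00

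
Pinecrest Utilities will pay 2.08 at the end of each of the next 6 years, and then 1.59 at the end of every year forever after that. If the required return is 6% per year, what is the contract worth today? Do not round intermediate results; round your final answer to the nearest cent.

PV of 6-year annuity: 2.08 × [1 − (1+0.06)^−6] / 0.06 = 10.22803
Perpetuity value at year 6: 1.59 / 0.06 = 26.50000
PV of perpetuity: 26.50000 / (1+0.06)^6 = 18.68145
Total PV = 10.22803 + 18.68145 = 28.90949

28.91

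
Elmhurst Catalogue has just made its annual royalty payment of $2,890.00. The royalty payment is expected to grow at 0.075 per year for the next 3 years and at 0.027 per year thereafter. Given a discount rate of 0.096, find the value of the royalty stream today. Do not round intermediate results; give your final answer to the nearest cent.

$48931.41

D_1 = 3106.75000
D_2 = 3339.75625
D_3 = 3590.23797
Terminal value at year 3: TV = D_3×(1+g_2)/(r−g_2) = 3687.17439/0.069 = 53437.31006
P_0 = D_1/(1+r)^1 + D_2/(1+r)^2 + D_3/(1+r)^3 + TV/(1+r)^3
    = 2834.62591 + 2780.31282 + 2727.04041 + 40589.42751 = 48931.40666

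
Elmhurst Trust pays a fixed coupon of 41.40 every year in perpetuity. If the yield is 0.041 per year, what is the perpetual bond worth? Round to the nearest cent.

1009.76

Level perpetuity: PV = C / r = 41.40 / 0.041 = 1,009.76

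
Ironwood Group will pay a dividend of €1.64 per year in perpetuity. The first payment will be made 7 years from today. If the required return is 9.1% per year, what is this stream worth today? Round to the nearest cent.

€10.69

Value at end of year 6: C / r = €1.64 / 0.091 = €18.0220
Discount to today: PV = €18.0220 / (1 + 0.091)^6 = €18.0220 / 1.686353 = €10.69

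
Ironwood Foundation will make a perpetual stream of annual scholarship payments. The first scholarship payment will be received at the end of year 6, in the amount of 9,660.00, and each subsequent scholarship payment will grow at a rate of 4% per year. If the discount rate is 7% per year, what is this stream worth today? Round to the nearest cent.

Value at end of year 5: C₁ / (r − g) = 9,660.00 / (0.07 − 0.04) = 322,000.0000
Discount to today: PV = 322,000.0000 / (1 + 0.07)^5 = 322,000.0000 / 1.402552 = 229,581.55

229581.55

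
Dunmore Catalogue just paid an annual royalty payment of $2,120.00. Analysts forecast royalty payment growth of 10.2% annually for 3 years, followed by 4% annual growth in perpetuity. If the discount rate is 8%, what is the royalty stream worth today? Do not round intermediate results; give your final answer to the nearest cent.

$65180.17

D_1 = 2336.24000
D_2 = 2574.53648
D_3 = 2837.13920
Terminal value at year 3: TV = D_3×(1+g_2)/(r−g_2) = 2950.62477/0.04 = 73765.61922
P_0 = D_1/(1+r)^1 + D_2/(1+r)^2 + D_3/(1+r)^3 + TV/(1+r)^3
    = 2163.18519 + 2207.25007 + 2252.21257 + 58557.52682 = 65180.17464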